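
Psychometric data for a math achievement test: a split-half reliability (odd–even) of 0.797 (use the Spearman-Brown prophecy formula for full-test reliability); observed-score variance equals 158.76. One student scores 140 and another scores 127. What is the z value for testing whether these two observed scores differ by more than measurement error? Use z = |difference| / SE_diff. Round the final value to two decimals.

σ = 158.76^(1/2) = 12.60000
Spearman-Brown: r = 2(0.797) / (1 + 0.797) = 1.59400 / 1.79700 ≈ 0.88703
The standard error of measurement is 12.60000·√(1 − 0.88703) ≈ 12.60000·0.33610 ≈ 4.23491.
SE_diff = √2 · SEM ≈ 5.98907
z = 13 / 5.98907 ≈ 2.17062

2.17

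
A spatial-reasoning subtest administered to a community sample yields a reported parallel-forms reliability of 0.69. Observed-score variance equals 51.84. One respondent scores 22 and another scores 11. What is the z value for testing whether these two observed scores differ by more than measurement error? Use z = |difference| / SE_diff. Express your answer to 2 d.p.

SD = √51.84 ≈ 7.200
SEM = 7.200 × √(1 − 0.690) = 7.200 × √0.310 ≈ 7.200 × 0.557 ≈ 4.009
Standard error of the difference = 4.009·√2 ≈ 5.669
z = 11 / 5.669 ≈ 1.940

1.94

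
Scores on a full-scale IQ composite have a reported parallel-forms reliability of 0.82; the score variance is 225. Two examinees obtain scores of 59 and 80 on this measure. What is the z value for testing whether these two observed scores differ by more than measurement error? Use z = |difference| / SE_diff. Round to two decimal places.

2.33

σ = 225^(1/2) = 15.0000
SEM = 15.0000 · √(1 − 0.8200) = 15.0000 · √0.1800 ≈ 15.0000 · 0.4243 ≈ 6.3640
SE_diff = √2 · SEM ≈ 9.0000
z = |59 − 80| / 9.0000 = 21 / 9.0000 ≈ 2.3333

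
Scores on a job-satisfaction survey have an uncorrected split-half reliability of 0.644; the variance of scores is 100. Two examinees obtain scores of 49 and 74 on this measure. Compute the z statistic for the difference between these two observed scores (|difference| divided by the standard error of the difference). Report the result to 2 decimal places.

3.80

σ = 100^(1/2) = 10.000
Spearman-Brown: r = 2(0.644) / (1 + 0.644) = 1.288 / 1.644 ≈ 0.783
SEM = 10.000×√(1 − 0.783) ≈ 4.653
Standard error of the difference = 4.653·√2 ≈ 6.581
z = |49 − 74| / 6.581 = 25 / 6.581 ≈ 3.799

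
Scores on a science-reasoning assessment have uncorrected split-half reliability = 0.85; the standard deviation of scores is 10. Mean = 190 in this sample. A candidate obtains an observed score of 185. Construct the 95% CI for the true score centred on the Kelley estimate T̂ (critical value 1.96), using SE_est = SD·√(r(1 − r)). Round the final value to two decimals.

Spearman-Brown: r = 2(0.85) / (1 + 0.85) = 1.7000 / 1.8500 ≈ 0.9189
T̂ = r·X + (1 − r)·M = 0.9189*185 + 0.0811*190 ≈ 170.0000 + 15.4054 ≈ 185.4054
SE_est = SD * √(r(1 − r)) = 10.0000 * √0.0745 ≈ 10.0000 * 0.2730 ≈ 2.7296
95% CI: 185.4054 ± 5.3500 ≈ (180.0554, 190.7554)

[180.06, 190.76]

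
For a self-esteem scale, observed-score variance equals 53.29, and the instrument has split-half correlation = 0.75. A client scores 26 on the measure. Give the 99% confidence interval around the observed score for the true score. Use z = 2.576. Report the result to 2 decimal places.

SD = √53.29 = 7.30000
r_full = 2·0.75 / (1 + 0.75) ≃ 0.85714
SEM = 7.30000 * √(1 − 0.85714) = 7.30000 * √0.14286 ≃ 7.30000 * 0.37796 ≃ 2.75914
Half-width = 2.576*2.75914 ≃ 7.10755
Interval: (18.89245, 33.10755)

[18.89, 33.11]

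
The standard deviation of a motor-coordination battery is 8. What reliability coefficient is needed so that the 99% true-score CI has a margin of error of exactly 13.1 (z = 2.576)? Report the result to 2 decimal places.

0.60

Required SEM = 13.1 / 2.576 ≈ 5.0854
r = 1 − (SEM / SD)² = 1 − (5.0854 / 8)² ≈ 1 − 0.4041 ≈ 0.5959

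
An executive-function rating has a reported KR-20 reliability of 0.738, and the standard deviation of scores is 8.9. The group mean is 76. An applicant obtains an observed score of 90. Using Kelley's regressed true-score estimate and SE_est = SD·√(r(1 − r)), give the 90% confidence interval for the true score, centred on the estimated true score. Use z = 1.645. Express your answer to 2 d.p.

[79.89, 92.77]

Estimated true score = 0.7380·90 + (1 − 0.7380)·76 ≈ 86.3320
SE_est = 8.9000·√[r(1 − r)] ≈ 3.9135
90% CI: 86.3320 ± 6.4378 ≈ (79.8942, 92.7698)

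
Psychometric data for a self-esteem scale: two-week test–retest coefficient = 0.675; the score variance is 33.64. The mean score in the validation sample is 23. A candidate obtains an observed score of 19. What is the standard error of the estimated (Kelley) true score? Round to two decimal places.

2.72

σ = 33.64^(1/2) = 5.8000
SE_est = 5.8000·√[r(1 − r)] ≈ 2.7166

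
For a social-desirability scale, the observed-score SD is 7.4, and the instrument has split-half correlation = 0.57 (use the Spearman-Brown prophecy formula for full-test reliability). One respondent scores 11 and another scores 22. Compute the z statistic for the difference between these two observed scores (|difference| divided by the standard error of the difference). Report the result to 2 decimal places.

Spearman-Brown: r = 2(0.57) / (1 + 0.57) = 1.1400 / 1.5700 ≈ 0.7261
SEM = 7.4000 * √(1 − 0.7261) = 7.4000 * √0.2739 ≈ 7.4000 * 0.5233 ≈ 3.8727
Standard error of the difference = 3.8727·√2 ≈ 5.4769
z = |11 − 22| / 5.4769 = 11 / 5.4769 ≈ 2.0085

2.01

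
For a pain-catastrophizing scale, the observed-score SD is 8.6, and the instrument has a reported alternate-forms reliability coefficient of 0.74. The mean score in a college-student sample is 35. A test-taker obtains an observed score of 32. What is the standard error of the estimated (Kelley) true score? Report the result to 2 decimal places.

3.77

SE_est = SD × √(r(1 − r)) = 8.6000 × √0.1924 ≈ 8.6000 × 0.4386 ≈ 3.7723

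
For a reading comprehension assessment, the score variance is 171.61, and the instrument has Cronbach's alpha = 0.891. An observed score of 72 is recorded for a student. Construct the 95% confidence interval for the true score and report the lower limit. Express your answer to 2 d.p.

σ = 171.61^(1/2) = 13.1000
The standard error of measurement is 13.1000*√(1 − 0.8910) ≈ 13.1000*0.3302 ≈ 4.3250.
1.96 * SEM ≈ 8.4770
Lower limit = 72 − 8.4770 ≈ 63.5230

63.52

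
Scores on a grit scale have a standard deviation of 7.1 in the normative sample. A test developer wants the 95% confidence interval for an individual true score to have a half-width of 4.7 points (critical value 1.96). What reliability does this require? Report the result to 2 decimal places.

0.89

Required SEM = 4.7 / 1.96 ≈ 2.3980
r = 1 − (SEM / SD)² = 1 − (2.3980 / 7.1)² ≈ 1 − 0.1141 ≈ 0.8859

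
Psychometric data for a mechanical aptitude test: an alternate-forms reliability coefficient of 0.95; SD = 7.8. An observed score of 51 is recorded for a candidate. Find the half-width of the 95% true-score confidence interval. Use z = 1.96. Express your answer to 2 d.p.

SEM = 7.800 × √(1 − 0.950) = 7.800 × √0.050 ≈ 7.800 × 0.224 ≈ 1.744
Half-width = 1.96×1.744 ≈ 3.419

3.42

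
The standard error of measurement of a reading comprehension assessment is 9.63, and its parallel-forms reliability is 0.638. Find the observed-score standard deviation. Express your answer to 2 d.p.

16.01

SD = 9.63 / √(1 − 0.638) ≃ 16.0056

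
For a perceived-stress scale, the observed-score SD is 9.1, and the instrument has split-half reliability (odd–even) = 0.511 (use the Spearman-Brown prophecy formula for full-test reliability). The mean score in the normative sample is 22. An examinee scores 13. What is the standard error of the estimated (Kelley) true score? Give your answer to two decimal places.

Full-length reliability (Spearman-Brown) = 2(0.511)/(1+0.511) ≈ 0.676
SE_est = SD * √(r(1 − r)) = 9.100 * √0.219 ≈ 9.100 * 0.468 ≈ 4.258

4.26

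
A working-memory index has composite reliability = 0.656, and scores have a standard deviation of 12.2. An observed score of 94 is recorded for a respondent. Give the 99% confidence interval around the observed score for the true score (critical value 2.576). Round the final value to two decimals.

[75.57, 112.43]

SEM = 12.2000 · √(1 − 0.6560) = 12.2000 · √0.3440 ≈ 12.2000 · 0.5865 ≈ 7.1555
2.576 · SEM ≈ 18.4325
99% CI: 94 ± 18.4325 = [75.5675, 112.4325]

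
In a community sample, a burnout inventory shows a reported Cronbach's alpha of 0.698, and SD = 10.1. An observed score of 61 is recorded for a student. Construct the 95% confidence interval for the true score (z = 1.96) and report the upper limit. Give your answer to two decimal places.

71.88

SEM = 10.100·√(1 − 0.698) ≈ 5.550
Half-width = 1.96·5.550 ≈ 10.879
Upper bound: 61 + 10.879 = 71.879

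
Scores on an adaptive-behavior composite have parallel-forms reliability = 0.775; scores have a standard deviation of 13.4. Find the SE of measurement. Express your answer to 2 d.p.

SEM = 13.40000 × √(1 − 0.77500) = 13.40000 × √0.22500 ≈ 13.40000 × 0.47434 ≈ 6.35618

6.36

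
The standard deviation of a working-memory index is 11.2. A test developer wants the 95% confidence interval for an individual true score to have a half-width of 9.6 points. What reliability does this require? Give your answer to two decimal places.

0.81

SEM needed = half-width / z = 9.6/1.96 ≈ 4.898
Required reliability = 1 − (SEM/SD)² = 1 − 0.191 ≈ 0.809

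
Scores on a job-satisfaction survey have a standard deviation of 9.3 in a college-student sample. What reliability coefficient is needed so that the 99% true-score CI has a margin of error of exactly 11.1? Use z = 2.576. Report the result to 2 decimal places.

0.79

SEM needed = half-width / z = 11.1/2.576 ≈ 4.30901
r = 1 − (SEM / SD)² = 1 − (4.30901 / 9.3)² ≈ 1 − 0.21468 ≈ 0.78532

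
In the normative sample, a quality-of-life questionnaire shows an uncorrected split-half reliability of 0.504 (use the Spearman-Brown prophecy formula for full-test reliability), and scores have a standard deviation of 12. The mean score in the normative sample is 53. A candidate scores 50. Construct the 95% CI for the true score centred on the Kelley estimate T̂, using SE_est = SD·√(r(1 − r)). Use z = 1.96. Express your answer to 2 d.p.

r_full = 2·0.504 / (1 + 0.504) ≈ 0.670
Estimated true score = 0.670*50 + (1 − 0.670)*53 ≈ 50.989
SE_est = 12.000·√[r(1 − r)] ≈ 5.642
95% CI: 50.989 ± 11.058 ≈ (39.932, 62.047)

[39.93, 62.05]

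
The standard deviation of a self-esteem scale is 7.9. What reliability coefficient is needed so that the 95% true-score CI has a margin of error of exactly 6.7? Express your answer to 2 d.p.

SEM needed = half-width / z = 6.7/1.96 ≃ 3.4184
Required reliability = 1 − (SEM/SD)² = 1 − 0.1872 ≃ 0.8128

0.81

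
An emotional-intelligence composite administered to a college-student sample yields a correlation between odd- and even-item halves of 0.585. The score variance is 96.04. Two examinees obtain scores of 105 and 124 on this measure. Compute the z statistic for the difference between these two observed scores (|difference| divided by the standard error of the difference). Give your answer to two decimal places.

2.68

σ = 96.04^(1/2) = 9.8000
Full-length reliability (Spearman-Brown) = 2(0.585)/(1+0.585) ≈ 0.7382
The standard error of measurement is 9.8000×√(1 − 0.7382) ≈ 9.8000×0.5117 ≈ 5.0146.
SE_diff = √2 × SEM ≈ 7.0917
z = 19 / 7.0917 ≈ 2.6792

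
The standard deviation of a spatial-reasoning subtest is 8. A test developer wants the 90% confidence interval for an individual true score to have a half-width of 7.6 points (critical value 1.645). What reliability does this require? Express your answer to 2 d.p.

Required SEM = 7.6 / 1.645 ≈ 4.62006
Required reliability = 1 − (SEM/SD)² = 1 − 0.33352 ≈ 0.66648

0.67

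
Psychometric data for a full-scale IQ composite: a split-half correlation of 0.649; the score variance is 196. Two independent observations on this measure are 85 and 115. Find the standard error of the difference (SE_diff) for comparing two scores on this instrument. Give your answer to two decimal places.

SD = √196 ≈ 14.0000
r_full = 2·0.649 / (1 + 0.649) ≈ 0.7871
SEM = 14.0000·√(1 − 0.7871) ≈ 6.4591
SE_diff = SEM · √2 ≈ 6.4591 · 1.4142 ≈ 9.1345

9.13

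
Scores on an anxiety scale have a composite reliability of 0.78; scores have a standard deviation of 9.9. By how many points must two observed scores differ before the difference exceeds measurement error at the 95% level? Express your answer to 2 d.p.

SEM = 9.900 × √(1 − 0.780) = 9.900 × √0.220 ≈ 9.900 × 0.469 ≈ 4.644
SE_diff = SEM × √2 ≈ 4.644 × 1.414 ≈ 6.567
Minimum reliable difference = 1.96 × SE_diff ≈ 1.96 × 6.567 ≈ 12.871

12.87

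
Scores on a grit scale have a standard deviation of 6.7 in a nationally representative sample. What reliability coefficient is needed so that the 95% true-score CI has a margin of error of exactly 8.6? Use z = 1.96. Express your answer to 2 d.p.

0.57

SEM needed = half-width / z = 8.6/1.96 ≈ 4.388
Required reliability = 1 − (SEM/SD)² = 1 − 0.429 ≈ 0.571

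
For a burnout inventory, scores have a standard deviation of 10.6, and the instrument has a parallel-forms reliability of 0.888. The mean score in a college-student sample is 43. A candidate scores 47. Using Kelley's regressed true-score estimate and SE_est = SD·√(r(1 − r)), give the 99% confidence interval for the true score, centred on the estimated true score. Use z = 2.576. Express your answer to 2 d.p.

[37.94, 55.16]

T̂ = 0.8880(47) + 0.1120(43) ≈ 46.5520
SE_est = 10.6000·√(0.8880·0.1120) ≈ 3.3429
CI = 46.5520 ± 2.576 · 3.3429 → [37.9407, 55.1633]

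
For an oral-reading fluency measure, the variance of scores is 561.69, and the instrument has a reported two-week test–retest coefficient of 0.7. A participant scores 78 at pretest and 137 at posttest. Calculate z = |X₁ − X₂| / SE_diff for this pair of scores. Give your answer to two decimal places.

SD = √561.69 ≈ 23.700
SEM = 23.700 × √(1 − 0.700) = 23.700 × √0.300 ≈ 23.700 × 0.548 ≈ 12.981
SE_diff = SEM × √2 ≈ 12.981 × 1.414 ≈ 18.358
z = |78 − 137| / 18.358 = 59 / 18.358 ≈ 3.214

3.21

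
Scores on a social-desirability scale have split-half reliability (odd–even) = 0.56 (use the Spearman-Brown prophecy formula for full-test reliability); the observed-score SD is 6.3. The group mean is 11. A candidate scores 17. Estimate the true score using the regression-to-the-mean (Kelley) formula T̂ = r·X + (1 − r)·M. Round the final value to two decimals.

15.31

Spearman-Brown: r = 2(0.56) / (1 + 0.56) = 1.1200 / 1.5600 ≈ 0.7179
T̂ = r·X + (1 − r)·M = 0.7179·17 + 0.2821·11 ≈ 12.2051 + 3.1026 ≈ 15.3077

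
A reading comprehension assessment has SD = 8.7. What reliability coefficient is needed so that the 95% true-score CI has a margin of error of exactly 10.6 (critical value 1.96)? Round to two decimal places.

SEM needed = half-width / z = 10.6/1.96 ≈ 5.4082
r = 1 − (5.4082/8.7)² ≈ 1 − 0.3864 ≈ 0.6136

0.61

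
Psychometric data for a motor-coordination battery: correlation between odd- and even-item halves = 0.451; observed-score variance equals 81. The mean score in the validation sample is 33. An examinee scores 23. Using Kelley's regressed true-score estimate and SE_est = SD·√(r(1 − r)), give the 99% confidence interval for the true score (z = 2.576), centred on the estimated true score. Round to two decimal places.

[15.54, 38.03]

SD = √81 ≈ 9.0000
r_full = 2·0.451 / (1 + 0.451) ≈ 0.6216
Estimated true score = 0.6216×23 + (1 − 0.6216)×33 ≈ 26.7836
SE_est = SD × √(r(1 − r)) = 9.0000 × √0.2352 ≈ 9.0000 × 0.4850 ≈ 4.3648
CI = 26.7836 ± 2.576 × 4.3648 → [15.5399, 38.0273]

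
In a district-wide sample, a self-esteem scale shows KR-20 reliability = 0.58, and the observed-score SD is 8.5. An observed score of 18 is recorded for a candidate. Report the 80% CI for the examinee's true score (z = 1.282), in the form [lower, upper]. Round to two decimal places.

The standard error of measurement is 8.5000*√(1 − 0.5800) ≃ 8.5000*0.6481 ≃ 5.5086.
Half-width = 1.282*5.5086 ≃ 7.0621
Interval: (10.9379, 25.0621)

[10.94, 25.06]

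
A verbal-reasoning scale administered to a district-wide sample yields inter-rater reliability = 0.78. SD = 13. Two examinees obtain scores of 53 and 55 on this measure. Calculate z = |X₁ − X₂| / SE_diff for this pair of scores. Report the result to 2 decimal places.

SEM = 13.0000 × √(1 − 0.7800) = 13.0000 × √0.2200 ≈ 13.0000 × 0.4690 ≈ 6.0975
SE_diff = √2 × SEM ≈ 8.6232
z = 2 / 8.6232 ≈ 0.2319

0.23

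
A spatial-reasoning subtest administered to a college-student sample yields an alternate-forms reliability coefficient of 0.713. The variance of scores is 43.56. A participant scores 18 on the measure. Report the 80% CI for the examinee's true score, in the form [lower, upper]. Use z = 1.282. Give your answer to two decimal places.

SD = √43.56 ≈ 6.600
SEM = 6.600*√(1 − 0.713) ≈ 3.536
Margin = 1.282 * 3.536 ≈ 4.533
80% CI: 18 ± 4.533 = [13.467, 22.533]

[13.47, 22.53]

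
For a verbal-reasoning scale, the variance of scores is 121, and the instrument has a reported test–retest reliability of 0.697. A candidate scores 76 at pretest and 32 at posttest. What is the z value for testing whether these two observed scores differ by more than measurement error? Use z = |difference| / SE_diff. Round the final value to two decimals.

σ = 121^(1/2) = 11.0000
SEM = 11.0000 · √(1 − 0.6970) = 11.0000 · √0.3030 ≈ 11.0000 · 0.5505 ≈ 6.0550
SE_diff = √2 · SEM ≈ 8.5631
z = |76 − 32| / 8.5631 = 44 / 8.5631 ≈ 5.1383

5.14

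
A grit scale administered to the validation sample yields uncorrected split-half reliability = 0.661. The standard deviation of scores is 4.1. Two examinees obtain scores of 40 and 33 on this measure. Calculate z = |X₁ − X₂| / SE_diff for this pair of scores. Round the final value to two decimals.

r_full = 2·0.661 / (1 + 0.661) ≈ 0.796
SEM = 4.100 * √(1 − 0.796) = 4.100 * √0.204 ≈ 4.100 * 0.452 ≈ 1.852
Standard error of the difference = 1.852·√2 ≈ 2.619
z = |40 − 33| / 2.619 = 7 / 2.619 ≈ 2.672

2.67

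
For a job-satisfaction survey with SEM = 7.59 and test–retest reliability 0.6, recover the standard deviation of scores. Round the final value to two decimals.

12.00

σ = SEM·(1 − r)^(−1/2) ≈ 7.59·1.581 ≈ 12.001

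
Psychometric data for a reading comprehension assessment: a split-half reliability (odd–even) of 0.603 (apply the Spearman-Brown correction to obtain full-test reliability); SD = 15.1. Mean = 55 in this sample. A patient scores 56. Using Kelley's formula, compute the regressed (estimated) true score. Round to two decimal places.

55.75

r_full = 2·0.603 / (1 + 0.603) ≈ 0.752
Estimated true score = 0.752*56 + (1 − 0.752)*55 ≈ 55.752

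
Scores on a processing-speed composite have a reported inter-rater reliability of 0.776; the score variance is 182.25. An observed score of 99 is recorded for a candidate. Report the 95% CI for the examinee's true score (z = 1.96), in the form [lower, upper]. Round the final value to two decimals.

SD = √182.25 ≈ 13.500
SEM = 13.500·√(1 − 0.776) ≈ 6.389
Half-width = 1.96·6.389 ≈ 12.523
95% CI: 99 ± 12.523 = [86.477, 111.523]

[86.48, 111.52]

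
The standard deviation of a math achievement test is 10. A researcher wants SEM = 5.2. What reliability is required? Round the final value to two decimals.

0.73

Required reliability = 1 − (SEM/SD)² = 1 − 0.270 ≈ 0.730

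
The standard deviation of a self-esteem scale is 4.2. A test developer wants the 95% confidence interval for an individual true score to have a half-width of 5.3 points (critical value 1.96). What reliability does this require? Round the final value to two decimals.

Required SEM = 5.3 / 1.96 ≈ 2.704
Required reliability = 1 − (SEM/SD)² = 1 − 0.415 ≈ 0.585

0.59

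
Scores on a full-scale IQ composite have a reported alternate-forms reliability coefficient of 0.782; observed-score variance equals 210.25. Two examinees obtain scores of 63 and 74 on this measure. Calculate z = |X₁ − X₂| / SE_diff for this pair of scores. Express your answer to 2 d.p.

SD = √210.25 = 14.500
SEM = 14.500 × √(1 − 0.782) = 14.500 × √0.218 ≃ 14.500 × 0.467 ≃ 6.770
Standard error of the difference = 6.770·√2 ≃ 9.574
z = |63 − 74| / 9.574 = 11 / 9.574 ≃ 1.149

1.15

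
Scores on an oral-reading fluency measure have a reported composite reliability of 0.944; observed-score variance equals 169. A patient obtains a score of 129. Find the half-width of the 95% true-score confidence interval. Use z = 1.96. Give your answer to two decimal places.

σ = 169^(1/2) = 13.0000
SEM = 13.0000 · √(1 − 0.9440) = 13.0000 · √0.0560 ≈ 13.0000 · 0.2366 ≈ 3.0764
Half-width = 1.96·3.0764 ≈ 6.0297

6.03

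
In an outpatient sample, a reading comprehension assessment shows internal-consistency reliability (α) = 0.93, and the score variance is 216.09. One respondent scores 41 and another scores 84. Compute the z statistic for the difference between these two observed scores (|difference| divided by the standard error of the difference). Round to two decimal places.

7.82

SD = √216.09 ≈ 14.7000
The standard error of measurement is 14.7000*√(1 − 0.9300) ≈ 14.7000*0.2646 ≈ 3.8893.
SE_diff = √2 * SEM ≈ 5.5002
z = |41 − 84| / 5.5002 = 43 / 5.5002 ≈ 7.8178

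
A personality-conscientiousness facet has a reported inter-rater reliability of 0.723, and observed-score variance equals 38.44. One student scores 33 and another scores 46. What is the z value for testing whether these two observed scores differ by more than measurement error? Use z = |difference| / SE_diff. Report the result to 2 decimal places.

2.82

σ = 38.44^(1/2) = 6.200
The standard error of measurement is 6.200×√(1 − 0.723) ≈ 6.200×0.526 ≈ 3.263.
Standard error of the difference = 3.263·√2 ≈ 4.615
z = 13 / 4.615 ≈ 2.817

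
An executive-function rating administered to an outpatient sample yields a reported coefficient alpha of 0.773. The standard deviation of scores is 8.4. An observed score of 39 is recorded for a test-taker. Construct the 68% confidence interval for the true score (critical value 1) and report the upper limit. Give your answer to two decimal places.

SEM = 8.4000 * √(1 − 0.7730) = 8.4000 * √0.2270 ≃ 8.4000 * 0.4764 ≃ 4.0021
1 * SEM ≃ 4.0021
Upper limit = 39 + 4.0021 ≃ 43.0021

43.00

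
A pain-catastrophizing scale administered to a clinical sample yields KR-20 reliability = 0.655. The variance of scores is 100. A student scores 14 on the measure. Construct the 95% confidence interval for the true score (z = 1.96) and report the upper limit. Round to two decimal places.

25.51

σ = 100^(1/2) = 10.000
SEM = 10.000×√(1 − 0.655) ≈ 5.874
1.96 × SEM ≈ 11.512
Upper limit = 14 + 11.512 ≈ 25.512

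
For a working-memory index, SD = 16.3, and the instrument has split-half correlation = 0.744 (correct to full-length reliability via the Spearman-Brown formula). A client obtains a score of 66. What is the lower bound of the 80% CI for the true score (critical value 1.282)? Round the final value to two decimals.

Full-length reliability (Spearman-Brown) = 2(0.744)/(1+0.744) ≈ 0.853
SEM = 16.300 · √(1 − 0.853) = 16.300 · √0.147 ≈ 16.300 · 0.383 ≈ 6.245
1.282 · SEM ≈ 8.006
Lower limit = 66 − 8.006 ≈ 57.994

57.99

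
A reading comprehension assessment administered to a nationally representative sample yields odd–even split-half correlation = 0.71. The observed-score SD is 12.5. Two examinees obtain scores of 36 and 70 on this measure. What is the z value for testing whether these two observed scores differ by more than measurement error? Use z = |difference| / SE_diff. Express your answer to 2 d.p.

4.67

Spearman-Brown: r = 2(0.71) / (1 + 0.71) = 1.42000 / 1.71000 ≈ 0.83041
SEM = 12.50000 * √(1 − 0.83041) = 12.50000 * √0.16959 ≈ 12.50000 * 0.41181 ≈ 5.14767
Standard error of the difference = 5.14767·√2 ≈ 7.27991
z = 34 / 7.27991 ≈ 4.67039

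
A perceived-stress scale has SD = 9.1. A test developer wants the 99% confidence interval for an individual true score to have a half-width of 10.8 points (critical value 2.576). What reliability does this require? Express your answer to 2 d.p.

0.79

SEM needed = half-width / z = 10.8/2.576 ≈ 4.1925
Required reliability = 1 − (SEM/SD)² = 1 − 0.2123 ≈ 0.7877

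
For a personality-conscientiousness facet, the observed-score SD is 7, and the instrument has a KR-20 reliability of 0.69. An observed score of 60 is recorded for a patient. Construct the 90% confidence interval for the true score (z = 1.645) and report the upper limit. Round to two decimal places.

The standard error of measurement is 7.000·√(1 − 0.690) ≈ 7.000·0.557 ≈ 3.897.
1.645 · SEM ≈ 6.411
Upper bound: 60 + 6.411 = 66.411

66.41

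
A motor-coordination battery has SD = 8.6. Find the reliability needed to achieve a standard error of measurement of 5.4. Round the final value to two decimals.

r = 1 − (SEM / SD)² = 1 − (5.400 / 8.6)² ≈ 1 − 0.394 ≈ 0.606

0.61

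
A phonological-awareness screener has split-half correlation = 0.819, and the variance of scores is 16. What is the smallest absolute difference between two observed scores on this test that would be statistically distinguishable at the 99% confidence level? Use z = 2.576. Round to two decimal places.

SD = √16 = 4.000
Spearman-Brown: r = 2(0.819) / (1 + 0.819) = 1.638 / 1.819 ≈ 0.900
The standard error of measurement is 4.000×√(1 − 0.900) ≈ 4.000×0.315 ≈ 1.262.
SE_diff = √2 × SEM ≈ 1.784
Smallest detectable difference = 2.576×1.784 ≈ 4.597

4.60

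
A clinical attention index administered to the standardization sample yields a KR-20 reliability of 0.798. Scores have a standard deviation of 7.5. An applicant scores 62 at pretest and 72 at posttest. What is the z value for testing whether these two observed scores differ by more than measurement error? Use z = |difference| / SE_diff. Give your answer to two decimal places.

The standard error of measurement is 7.500×√(1 − 0.798) ≃ 7.500×0.449 ≃ 3.371.
Standard error of the difference = 3.371·√2 ≃ 4.767
z = 10 / 4.767 ≃ 2.098

2.10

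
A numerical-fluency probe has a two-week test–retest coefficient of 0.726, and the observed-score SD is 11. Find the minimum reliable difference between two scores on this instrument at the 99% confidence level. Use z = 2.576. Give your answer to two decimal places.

The standard error of measurement is 11.000×√(1 − 0.726) ≈ 11.000×0.523 ≈ 5.758.
SE_diff = SEM × √2 ≈ 5.758 × 1.414 ≈ 8.143
Smallest detectable difference = 2.576×8.143 ≈ 20.976

20.98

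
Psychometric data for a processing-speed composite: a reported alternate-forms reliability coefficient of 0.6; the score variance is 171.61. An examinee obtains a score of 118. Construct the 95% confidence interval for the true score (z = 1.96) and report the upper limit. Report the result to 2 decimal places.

134.24

SD = √171.61 ≈ 13.1000
SEM = 13.1000 · √(1 − 0.6000) = 13.1000 · √0.4000 ≈ 13.1000 · 0.6325 ≈ 8.2852
Margin = 1.96 · 8.2852 ≈ 16.2389
Upper bound: 118 + 16.2389 = 134.2389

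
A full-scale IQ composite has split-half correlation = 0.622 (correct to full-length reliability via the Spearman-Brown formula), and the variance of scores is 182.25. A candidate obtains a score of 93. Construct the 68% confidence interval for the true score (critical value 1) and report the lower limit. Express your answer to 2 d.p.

86.48

SD = √182.25 = 13.50000
Spearman-Brown: r = 2(0.622) / (1 + 0.622) = 1.24400 / 1.62200 ≈ 0.76695
The standard error of measurement is 13.50000·√(1 − 0.76695) ≈ 13.50000·0.48275 ≈ 6.51710.
1 · SEM ≈ 6.51710
Lower limit = 93 − 6.51710 ≈ 86.48290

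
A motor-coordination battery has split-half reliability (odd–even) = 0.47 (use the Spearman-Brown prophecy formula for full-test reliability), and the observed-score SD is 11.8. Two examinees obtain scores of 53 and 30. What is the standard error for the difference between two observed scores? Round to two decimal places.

10.02

Spearman-Brown: r = 2(0.47) / (1 + 0.47) = 0.94000 / 1.47000 ≈ 0.63946
SEM = 11.80000·√(1 − 0.63946) ≈ 7.08535
SE_diff = √2 · SEM ≈ 10.02020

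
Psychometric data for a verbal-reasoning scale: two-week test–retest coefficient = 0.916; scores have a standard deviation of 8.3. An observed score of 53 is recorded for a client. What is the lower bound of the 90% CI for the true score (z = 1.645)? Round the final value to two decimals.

49.04

SEM = 8.3000 · √(1 − 0.9160) = 8.3000 · √0.0840 ≃ 8.3000 · 0.2898 ≃ 2.4056
Margin = 1.645 · 2.4056 ≃ 3.9572
Lower bound: 53 − 3.9572 = 49.0428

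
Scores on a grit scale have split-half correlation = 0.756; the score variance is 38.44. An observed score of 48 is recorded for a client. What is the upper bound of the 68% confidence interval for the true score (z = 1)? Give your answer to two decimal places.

50.31

SD = √38.44 = 6.200
r_full = 2·0.756 / (1 + 0.756) ≈ 0.861
The standard error of measurement is 6.200·√(1 − 0.861) ≈ 6.200·0.373 ≈ 2.311.
Margin = 1 · 2.311 ≈ 2.311
Upper limit = 48 + 2.311 ≈ 50.311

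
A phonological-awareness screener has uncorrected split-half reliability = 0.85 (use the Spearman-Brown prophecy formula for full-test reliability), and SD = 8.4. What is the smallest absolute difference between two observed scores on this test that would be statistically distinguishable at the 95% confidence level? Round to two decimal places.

6.63

r_full = 2·0.85 / (1 + 0.85) ≈ 0.9189
SEM = 8.4000 · √(1 − 0.9189) = 8.4000 · √0.0811 ≈ 8.4000 · 0.2847 ≈ 2.3919
Standard error of the difference = 2.3919·√2 ≈ 3.3826
Minimum reliable difference = 1.96 · SE_diff ≈ 1.96 · 3.3826 ≈ 6.6299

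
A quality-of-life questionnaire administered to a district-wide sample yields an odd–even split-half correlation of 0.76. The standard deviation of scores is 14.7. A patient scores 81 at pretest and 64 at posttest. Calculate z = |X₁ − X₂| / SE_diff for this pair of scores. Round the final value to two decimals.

2.21

Full-length reliability (Spearman-Brown) = 2(0.76)/(1+0.76) ≈ 0.8636
The standard error of measurement is 14.7000×√(1 − 0.8636) ≈ 14.7000×0.3693 ≈ 5.4283.
SE_diff = √2 × SEM ≈ 7.6768
z = |81 − 64| / 7.6768 = 17 / 7.6768 ≈ 2.2145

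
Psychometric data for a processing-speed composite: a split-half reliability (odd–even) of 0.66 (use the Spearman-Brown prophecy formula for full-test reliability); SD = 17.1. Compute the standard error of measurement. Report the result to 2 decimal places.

7.74

Spearman-Brown: r = 2(0.66) / (1 + 0.66) = 1.3200 / 1.6600 ≈ 0.7952
The standard error of measurement is 17.1000·√(1 − 0.7952) ≈ 17.1000·0.4526 ≈ 7.7389.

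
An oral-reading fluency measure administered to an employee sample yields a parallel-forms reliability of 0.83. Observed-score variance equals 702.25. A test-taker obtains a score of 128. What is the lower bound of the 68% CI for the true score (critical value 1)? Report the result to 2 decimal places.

117.07

σ = 702.25^(1/2) = 26.5000
The standard error of measurement is 26.5000×√(1 − 0.8300) ≈ 26.5000×0.4123 ≈ 10.9262.
1 × SEM ≈ 10.9262
Lower limit = 128 − 10.9262 ≈ 117.0738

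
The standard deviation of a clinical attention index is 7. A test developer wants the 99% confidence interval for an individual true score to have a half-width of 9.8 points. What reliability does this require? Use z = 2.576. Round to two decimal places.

0.70

SEM needed = half-width / z = 9.8/2.576 ≈ 3.8043
r = 1 − (SEM / SD)² = 1 − (3.8043 / 7)² ≈ 1 − 0.2954 ≈ 0.7046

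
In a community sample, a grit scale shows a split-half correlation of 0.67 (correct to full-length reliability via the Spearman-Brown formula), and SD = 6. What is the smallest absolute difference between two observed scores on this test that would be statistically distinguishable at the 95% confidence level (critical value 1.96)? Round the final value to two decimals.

7.39

r_full = 2·0.67 / (1 + 0.67) ≃ 0.8024
SEM = 6.0000 · √(1 − 0.8024) = 6.0000 · √0.1976 ≃ 6.0000 · 0.4445 ≃ 2.6672
SE_diff = SEM · √2 ≃ 2.6672 · 1.4142 ≃ 3.7719
Minimum reliable difference = 1.96 · SE_diff ≃ 1.96 · 3.7719 ≃ 7.3930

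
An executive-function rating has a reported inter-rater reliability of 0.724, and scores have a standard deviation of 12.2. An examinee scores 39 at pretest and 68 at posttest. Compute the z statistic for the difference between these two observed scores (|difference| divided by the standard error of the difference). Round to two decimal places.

SEM = 12.2000*√(1 − 0.7240) ≈ 6.4094
SE_diff = √2 * SEM ≈ 9.0642
z = |39 − 68| / 9.0642 = 29 / 9.0642 ≈ 3.1994

3.20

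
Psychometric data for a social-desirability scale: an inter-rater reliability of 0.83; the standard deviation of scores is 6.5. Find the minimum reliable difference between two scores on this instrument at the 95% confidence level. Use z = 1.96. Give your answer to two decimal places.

SEM = 6.5000*√(1 − 0.8300) ≈ 2.6800
SE_diff = √2 * SEM ≈ 3.7901
Minimum reliable difference = 1.96 * SE_diff ≈ 1.96 * 3.7901 ≈ 7.4286

7.43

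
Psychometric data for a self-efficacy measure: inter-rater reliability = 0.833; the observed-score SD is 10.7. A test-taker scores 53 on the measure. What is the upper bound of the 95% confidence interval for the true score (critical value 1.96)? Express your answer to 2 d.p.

SEM = 10.7000·√(1 − 0.8330) ≈ 4.3726
Margin = 1.96 · 4.3726 ≈ 8.5703
Upper bound: 53 + 8.5703 = 61.5703

61.57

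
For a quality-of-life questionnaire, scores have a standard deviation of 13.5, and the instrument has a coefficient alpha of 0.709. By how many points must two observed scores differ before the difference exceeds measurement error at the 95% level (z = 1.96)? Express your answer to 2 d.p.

SEM = 13.50000 × √(1 − 0.70900) = 13.50000 × √0.29100 ≈ 13.50000 × 0.53944 ≈ 7.28250
Standard error of the difference = 7.28250·√2 ≈ 10.29900
Smallest detectable difference = 1.96×10.29900 ≈ 20.18605

20.19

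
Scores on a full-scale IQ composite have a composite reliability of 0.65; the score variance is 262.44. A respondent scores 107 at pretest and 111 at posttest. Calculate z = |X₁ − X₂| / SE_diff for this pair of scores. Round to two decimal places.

SD = √262.44 ≈ 16.200
SEM = 16.200 · √(1 − 0.650) = 16.200 · √0.350 ≈ 16.200 · 0.592 ≈ 9.584
SE_diff = √2 · SEM ≈ 13.554
z = |107 − 111| / 13.554 = 4 / 13.554 ≈ 0.295

0.30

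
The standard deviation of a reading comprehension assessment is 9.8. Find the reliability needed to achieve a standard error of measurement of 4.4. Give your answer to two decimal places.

Required reliability = 1 − (SEM/SD)² = 1 − 0.20158 ≃ 0.79842

0.80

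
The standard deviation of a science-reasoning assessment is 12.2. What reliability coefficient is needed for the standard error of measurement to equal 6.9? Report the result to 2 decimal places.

Required reliability = 1 − (SEM/SD)² = 1 − 0.31987 ≈ 0.68013

0.68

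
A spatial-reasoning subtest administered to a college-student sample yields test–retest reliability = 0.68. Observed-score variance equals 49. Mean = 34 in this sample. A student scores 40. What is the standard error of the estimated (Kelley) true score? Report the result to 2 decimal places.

3.27

SD = √49 = 7.0000
SE_est = SD × √(r(1 − r)) = 7.0000 × √0.2176 ≈ 7.0000 × 0.4665 ≈ 3.2653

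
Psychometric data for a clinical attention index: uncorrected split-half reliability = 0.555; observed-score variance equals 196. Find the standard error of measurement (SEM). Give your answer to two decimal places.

SD = √196 = 14.0000
r_full = 2·0.555 / (1 + 0.555) ≈ 0.7138
SEM = 14.0000 * √(1 − 0.7138) = 14.0000 * √0.2862 ≈ 14.0000 * 0.5350 ≈ 7.4893

7.49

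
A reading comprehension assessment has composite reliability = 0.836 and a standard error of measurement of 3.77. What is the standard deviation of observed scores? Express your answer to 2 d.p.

9.31

σ = SEM·(1 − r)^(−1/2) ≈ 3.77·2.4693 ≈ 9.3094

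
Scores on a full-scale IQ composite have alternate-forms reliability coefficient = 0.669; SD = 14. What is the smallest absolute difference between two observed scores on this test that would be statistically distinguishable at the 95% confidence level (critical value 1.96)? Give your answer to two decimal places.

SEM = 14.00000·√(1 − 0.66900) ≃ 8.05456
Standard error of the difference = 8.05456·√2 ≃ 11.39087
Smallest detectable difference = 1.96·11.39087 ≃ 22.32611

22.33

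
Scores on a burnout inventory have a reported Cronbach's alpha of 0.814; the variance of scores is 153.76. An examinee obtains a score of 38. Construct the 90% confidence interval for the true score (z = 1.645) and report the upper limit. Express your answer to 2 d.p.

46.80

SD = √153.76 ≃ 12.40000
SEM = 12.40000 × √(1 − 0.81400) = 12.40000 × √0.18600 ≃ 12.40000 × 0.43128 ≃ 5.34784
Half-width = 1.645×5.34784 ≃ 8.79719
Upper bound: 38 + 8.79719 = 46.79719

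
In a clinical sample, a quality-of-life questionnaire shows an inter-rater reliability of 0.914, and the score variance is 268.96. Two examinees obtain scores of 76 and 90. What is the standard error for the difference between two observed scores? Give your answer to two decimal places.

6.80

SD = √268.96 ≈ 16.400
SEM = 16.400 * √(1 − 0.914) = 16.400 * √0.086 ≈ 16.400 * 0.293 ≈ 4.809
Standard error of the difference = 4.809·√2 ≈ 6.802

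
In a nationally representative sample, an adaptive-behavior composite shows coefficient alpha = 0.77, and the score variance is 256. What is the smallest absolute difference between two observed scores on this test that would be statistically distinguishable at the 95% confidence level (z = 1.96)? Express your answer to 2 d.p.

21.27

SD = √256 = 16.00000
SEM = 16.00000 · √(1 − 0.77000) = 16.00000 · √0.23000 ≈ 16.00000 · 0.47958 ≈ 7.67333
SE_diff = SEM · √2 ≈ 7.67333 · 1.41421 ≈ 10.85173
Smallest detectable difference = 1.96·10.85173 ≈ 21.26939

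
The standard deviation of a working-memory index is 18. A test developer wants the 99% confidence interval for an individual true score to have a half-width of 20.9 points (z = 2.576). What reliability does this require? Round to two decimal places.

0.80

Required SEM = 20.9 / 2.576 ≃ 8.1134
r = 1 − (8.1134/18)² ≃ 1 − 0.2032 ≃ 0.7968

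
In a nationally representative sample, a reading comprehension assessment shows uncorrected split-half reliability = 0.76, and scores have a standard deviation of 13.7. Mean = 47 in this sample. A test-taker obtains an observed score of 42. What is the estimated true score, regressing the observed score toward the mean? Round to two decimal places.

42.68

r_full = 2·0.76 / (1 + 0.76) ≃ 0.864
T̂ = r·X + (1 − r)·M = 0.864×42 + 0.136×47 ≃ 36.273 + 6.409 ≃ 42.682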